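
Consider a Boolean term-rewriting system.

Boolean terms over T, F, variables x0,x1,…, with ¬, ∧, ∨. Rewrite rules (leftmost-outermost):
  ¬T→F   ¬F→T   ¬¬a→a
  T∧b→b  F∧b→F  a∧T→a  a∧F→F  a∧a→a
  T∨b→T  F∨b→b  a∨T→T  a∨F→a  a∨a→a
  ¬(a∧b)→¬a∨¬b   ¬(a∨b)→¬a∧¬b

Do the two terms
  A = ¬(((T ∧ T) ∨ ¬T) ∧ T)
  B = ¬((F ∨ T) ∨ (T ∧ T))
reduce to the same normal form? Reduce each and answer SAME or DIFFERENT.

Answer: SAME — A ⇓ F, B ⇓ F

Reduction:
Term A:
  start: ¬(((T ∧ T) ∨ ¬T) ∧ T)
  →1  ¬((T ∧ T) ∨ ¬T) ∨ ¬T
  →2  (¬(T ∧ T) ∧ ¬¬T) ∨ ¬T
  →3  ((¬T ∨ ¬T) ∧ ¬¬T) ∨ ¬T
  →4  (¬T ∧ ¬¬T) ∨ ¬T
  →5  (F ∧ ¬¬T) ∨ ¬T
  →6  F ∨ ¬T
  →7  ¬T
  →8  F

Term B:
  start: ¬((F ∨ T) ∨ (T ∧ T))
  →1  ¬(F ∨ T) ∧ ¬(T ∧ T)
  →2  (¬F ∧ ¬T) ∧ ¬(T ∧ T)
  →3  (T ∧ ¬T) ∧ ¬(T ∧ T)
  →4  ¬T ∧ ¬(T ∧ T)
  →5  F ∧ ¬(T ∧ T)
  →6  F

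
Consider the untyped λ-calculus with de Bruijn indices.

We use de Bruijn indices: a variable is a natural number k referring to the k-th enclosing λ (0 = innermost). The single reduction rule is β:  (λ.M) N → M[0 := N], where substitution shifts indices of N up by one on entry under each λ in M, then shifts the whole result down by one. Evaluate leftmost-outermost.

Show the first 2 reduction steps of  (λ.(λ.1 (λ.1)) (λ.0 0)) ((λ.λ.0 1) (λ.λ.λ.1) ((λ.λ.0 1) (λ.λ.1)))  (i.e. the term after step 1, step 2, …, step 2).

  start: (λ.(λ.1 (λ.1)) (λ.0 0)) ((λ.λ.0 1) (λ.λ.λ.1) ((λ.λ.0 1) (λ.λ.1)))
  [1] (λ.(λ.λ.0 1) (λ.λ.λ.1) ((λ.λ.0 1) (λ.λ.1)) (λ.1)) (λ.0 0)
  [2] (λ.λ.0 1) (λ.λ.λ.1) ((λ.λ.0 1) (λ.λ.1)) (λ.λ.0 0)

Answer: after 2 steps: (λ.λ.0 1) (λ.λ.λ.1) ((λ.λ.0 1) (λ.λ.1)) (λ.λ.0 0)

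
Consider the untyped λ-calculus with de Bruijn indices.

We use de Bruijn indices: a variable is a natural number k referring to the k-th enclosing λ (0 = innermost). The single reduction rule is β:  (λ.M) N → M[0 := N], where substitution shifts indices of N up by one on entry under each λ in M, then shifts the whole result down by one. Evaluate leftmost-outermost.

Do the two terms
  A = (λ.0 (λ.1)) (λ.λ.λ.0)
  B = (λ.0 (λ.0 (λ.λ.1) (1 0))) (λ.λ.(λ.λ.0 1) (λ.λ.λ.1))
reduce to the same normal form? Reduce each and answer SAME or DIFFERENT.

Answer: DIFFERENT — A ⇓ λ.λ.0, B ⇓ λ.λ.0 (λ.λ.λ.1)

Working:
Term A:
  start: (λ.0 (λ.1)) (λ.λ.λ.0)
  step 1: (λ.λ.λ.0) (λ.λ.λ.λ.0)
  step 2: λ.λ.0

Term B:
  start: (λ.0 (λ.0 (λ.λ.1) (1 0))) (λ.λ.(λ.λ.0 1) (λ.λ.λ.1))
  step 1: (λ.λ.(λ.λ.0 1) (λ.λ.λ.1)) (λ.0 (λ.λ.1) ((λ.λ.(λ.λ.0 1) (λ.λ.λ.1)) 0))
  step 2: λ.(λ.λ.0 1) (λ.λ.λ.1)
  step 3: λ.λ.0 (λ.λ.λ.1)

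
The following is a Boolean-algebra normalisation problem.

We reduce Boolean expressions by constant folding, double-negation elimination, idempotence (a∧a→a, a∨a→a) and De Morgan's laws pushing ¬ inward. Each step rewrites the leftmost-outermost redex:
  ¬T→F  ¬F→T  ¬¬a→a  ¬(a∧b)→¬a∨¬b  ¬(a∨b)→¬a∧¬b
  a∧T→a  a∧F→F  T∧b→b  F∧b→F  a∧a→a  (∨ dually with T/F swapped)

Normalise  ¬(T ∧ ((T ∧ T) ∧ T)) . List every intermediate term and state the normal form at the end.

Answer: normal form = F  (in 8 steps)

Derivation:
  start: ¬(T ∧ ((T ∧ T) ∧ T))
  [1] ¬T ∨ ¬((T ∧ T) ∧ T)
  [2] F ∨ ¬((T ∧ T) ∧ T)
  [3] ¬((T ∧ T) ∧ T)
  [4] ¬(T ∧ T) ∨ ¬T
  [5] (¬T ∨ ¬T) ∨ ¬T
  [6] ¬T ∨ ¬T
  [7] ¬T
  [8] F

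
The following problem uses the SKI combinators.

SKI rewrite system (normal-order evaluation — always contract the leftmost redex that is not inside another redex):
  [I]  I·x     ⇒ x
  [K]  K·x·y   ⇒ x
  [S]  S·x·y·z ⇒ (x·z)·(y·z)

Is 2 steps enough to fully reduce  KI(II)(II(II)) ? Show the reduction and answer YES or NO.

Answer: NO — after 2 steps the term is II(II), not yet normal

Reduction:
  start: KI(II)(II(II))
  →1  I(II(II))
  →2  II(II)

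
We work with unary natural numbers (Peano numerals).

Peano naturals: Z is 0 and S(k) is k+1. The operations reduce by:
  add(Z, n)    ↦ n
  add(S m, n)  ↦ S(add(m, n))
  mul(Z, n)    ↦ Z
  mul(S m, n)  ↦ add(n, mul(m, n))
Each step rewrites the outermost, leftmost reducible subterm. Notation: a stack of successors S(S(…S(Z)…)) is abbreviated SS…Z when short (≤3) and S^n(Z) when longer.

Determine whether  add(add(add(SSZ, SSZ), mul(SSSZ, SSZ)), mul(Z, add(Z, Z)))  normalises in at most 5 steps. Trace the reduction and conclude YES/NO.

Answer: NO — after 5 steps the term is S(add(S(add(add(Z, SSZ), mul(SSSZ, SSZ))), mul(Z, add(Z, Z)))), not yet normal

Reduction:
  start: add(add(add(SSZ, SSZ), mul(SSSZ, SSZ)), mul(Z, add(Z, Z)))
  step 1: add(add(S(add(SZ, SSZ)), mul(SSSZ, SSZ)), mul(Z, add(Z, Z)))
  step 2: add(S(add(add(SZ, SSZ), mul(SSSZ, SSZ))), mul(Z, add(Z, Z)))
  step 3: S(add(add(add(SZ, SSZ), mul(SSSZ, SSZ)), mul(Z, add(Z, Z))))
  step 4: S(add(add(S(add(Z, SSZ)), mul(SSSZ, SSZ)), mul(Z, add(Z, Z))))
  step 5: S(add(S(add(add(Z, SSZ), mul(SSSZ, SSZ))), mul(Z, add(Z, Z))))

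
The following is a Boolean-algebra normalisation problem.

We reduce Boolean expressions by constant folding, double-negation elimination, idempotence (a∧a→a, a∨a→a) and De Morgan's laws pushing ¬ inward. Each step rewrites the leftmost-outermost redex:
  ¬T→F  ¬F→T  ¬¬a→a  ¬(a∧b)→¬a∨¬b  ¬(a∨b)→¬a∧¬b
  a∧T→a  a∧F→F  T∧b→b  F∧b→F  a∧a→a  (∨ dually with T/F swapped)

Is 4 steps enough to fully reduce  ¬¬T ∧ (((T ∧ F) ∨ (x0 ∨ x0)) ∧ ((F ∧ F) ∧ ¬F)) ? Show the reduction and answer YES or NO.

Answer: NO — after 4 steps the term is (x0 ∨ x0) ∧ ((F ∧ F) ∧ ¬F), not yet normal

Derivation:
  start: ¬¬T ∧ (((T ∧ F) ∨ (x0 ∨ x0)) ∧ ((F ∧ F) ∧ ¬F))
  [1] T ∧ (((T ∧ F) ∨ (x0 ∨ x0)) ∧ ((F ∧ F) ∧ ¬F))
  [2] ((T ∧ F) ∨ (x0 ∨ x0)) ∧ ((F ∧ F) ∧ ¬F)
  [3] (F ∨ (x0 ∨ x0)) ∧ ((F ∧ F) ∧ ¬F)
  [4] (x0 ∨ x0) ∧ ((F ∧ F) ∧ ¬F)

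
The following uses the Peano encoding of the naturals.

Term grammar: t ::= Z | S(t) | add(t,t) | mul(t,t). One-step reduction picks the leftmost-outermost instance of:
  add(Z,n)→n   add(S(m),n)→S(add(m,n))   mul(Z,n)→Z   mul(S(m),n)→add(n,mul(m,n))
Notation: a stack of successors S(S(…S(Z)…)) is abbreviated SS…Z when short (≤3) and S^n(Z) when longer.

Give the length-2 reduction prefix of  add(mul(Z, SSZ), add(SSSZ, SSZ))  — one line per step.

  start: add(mul(Z, SSZ), add(SSSZ, SSZ))
  step 1: add(Z, add(SSSZ, SSZ))
  step 2: add(SSSZ, SSZ)

Answer: after 2 steps: add(SSSZ, SSZ)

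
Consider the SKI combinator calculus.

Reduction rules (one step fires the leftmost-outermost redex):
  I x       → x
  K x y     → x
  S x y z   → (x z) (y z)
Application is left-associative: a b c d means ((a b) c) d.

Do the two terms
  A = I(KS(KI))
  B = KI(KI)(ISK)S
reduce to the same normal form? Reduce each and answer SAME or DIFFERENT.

Term A:
  start: I(KS(KI))
  [1] KS(KI)
  [2] S

Term B:
  start: KI(KI)(ISK)S
  [1] I(ISK)S
  [2] ISKS
  [3] SKS

Answer: DIFFERENT — A ⇓ S, B ⇓ SKS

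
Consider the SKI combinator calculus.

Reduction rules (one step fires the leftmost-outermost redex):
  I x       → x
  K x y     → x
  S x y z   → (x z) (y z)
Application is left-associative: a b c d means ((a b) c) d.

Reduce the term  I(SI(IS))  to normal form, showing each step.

  start: I(SI(IS))
  [1] SI(IS)
  [2] SIS

Answer: normal form = SIS  (in 2 steps)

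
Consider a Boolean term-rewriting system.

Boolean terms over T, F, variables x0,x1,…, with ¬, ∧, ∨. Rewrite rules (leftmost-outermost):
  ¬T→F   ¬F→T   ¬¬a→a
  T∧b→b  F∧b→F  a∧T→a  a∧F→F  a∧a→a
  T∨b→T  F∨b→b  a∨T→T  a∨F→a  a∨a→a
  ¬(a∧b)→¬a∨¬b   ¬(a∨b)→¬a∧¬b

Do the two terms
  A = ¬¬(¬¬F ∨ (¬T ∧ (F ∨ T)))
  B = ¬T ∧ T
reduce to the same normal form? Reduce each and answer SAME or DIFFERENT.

Answer: SAME — A ⇓ F, B ⇓ F

Reduction:
Term A:
  start: ¬¬(¬¬F ∨ (¬T ∧ (F ∨ T)))
  →1  ¬¬F ∨ (¬T ∧ (F ∨ T))
  →2  F ∨ (¬T ∧ (F ∨ T))
  →3  ¬T ∧ (F ∨ T)
  →4  F ∧ (F ∨ T)
  →5  F

Term B:
  start: ¬T ∧ T
  →1  ¬T
  →2  F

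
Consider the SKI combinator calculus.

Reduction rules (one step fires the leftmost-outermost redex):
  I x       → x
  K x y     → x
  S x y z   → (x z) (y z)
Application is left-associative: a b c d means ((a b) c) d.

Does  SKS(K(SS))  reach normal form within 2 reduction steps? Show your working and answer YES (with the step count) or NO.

Answer: YES — reaches normal form K(SS) in 2 ≤ 2 steps

Working:
  start: SKS(K(SS))
  →1  K(K(SS))(S(K(SS)))
  →2  K(SS)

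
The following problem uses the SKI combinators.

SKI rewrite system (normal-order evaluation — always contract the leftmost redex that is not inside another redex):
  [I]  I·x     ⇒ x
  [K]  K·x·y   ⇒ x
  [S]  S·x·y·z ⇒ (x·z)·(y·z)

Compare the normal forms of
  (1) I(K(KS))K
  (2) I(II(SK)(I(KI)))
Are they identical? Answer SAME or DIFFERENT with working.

Answer: DIFFERENT — A ⇓ KS, B ⇓ SK(KI)

Working:
Term A:
  start: I(K(KS))K
  [1] K(KS)K
  [2] KS

Term B:
  start: I(II(SK)(I(KI)))
  [1] II(SK)(I(KI))
  [2] I(SK)(I(KI))
  [3] SK(I(KI))
  [4] SK(KI)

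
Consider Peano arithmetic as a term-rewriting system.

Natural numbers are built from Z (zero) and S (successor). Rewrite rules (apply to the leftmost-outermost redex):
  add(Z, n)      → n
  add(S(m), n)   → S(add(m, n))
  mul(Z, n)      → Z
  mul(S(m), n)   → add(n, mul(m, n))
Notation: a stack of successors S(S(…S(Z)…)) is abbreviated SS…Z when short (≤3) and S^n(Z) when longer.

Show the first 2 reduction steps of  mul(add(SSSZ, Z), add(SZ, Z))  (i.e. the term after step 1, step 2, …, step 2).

  start: mul(add(SSSZ, Z), add(SZ, Z))
  [1] mul(S(add(SSZ, Z)), add(SZ, Z))
  [2] add(add(SZ, Z), mul(add(SSZ, Z), add(SZ, Z)))

Answer: after 2 steps: add(add(SZ, Z), mul(add(SSZ, Z), add(SZ, Z)))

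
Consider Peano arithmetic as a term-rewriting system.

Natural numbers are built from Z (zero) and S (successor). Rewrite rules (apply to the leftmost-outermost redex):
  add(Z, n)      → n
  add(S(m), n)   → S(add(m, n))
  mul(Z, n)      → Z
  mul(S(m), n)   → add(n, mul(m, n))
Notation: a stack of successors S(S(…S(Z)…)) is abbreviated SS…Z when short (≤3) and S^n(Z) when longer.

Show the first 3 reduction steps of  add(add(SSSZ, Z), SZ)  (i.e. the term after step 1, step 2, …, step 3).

Answer: after 3 steps: S(add(S(add(SZ, Z)), SZ))

Derivation:
  start: add(add(SSSZ, Z), SZ)
  →1  add(S(add(SSZ, Z)), SZ)
  →2  S(add(add(SSZ, Z), SZ))
  →3  S(add(S(add(SZ, Z)), SZ))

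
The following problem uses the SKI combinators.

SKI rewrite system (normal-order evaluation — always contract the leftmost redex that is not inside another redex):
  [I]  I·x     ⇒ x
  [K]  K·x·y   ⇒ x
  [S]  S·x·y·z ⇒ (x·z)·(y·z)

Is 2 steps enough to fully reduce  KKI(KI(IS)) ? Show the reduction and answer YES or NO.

Answer: YES — reaches normal form KI in 2 ≤ 2 steps

Derivation:
  start: KKI(KI(IS))
  [1] K(KI(IS))
  [2] KI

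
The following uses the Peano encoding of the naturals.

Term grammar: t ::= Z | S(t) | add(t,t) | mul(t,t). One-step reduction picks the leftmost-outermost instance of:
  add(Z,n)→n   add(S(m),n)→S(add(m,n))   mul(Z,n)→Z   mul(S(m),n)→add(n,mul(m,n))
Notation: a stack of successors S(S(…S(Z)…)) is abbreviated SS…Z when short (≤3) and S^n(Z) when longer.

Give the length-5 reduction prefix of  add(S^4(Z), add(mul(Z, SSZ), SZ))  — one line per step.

  start: add(S^4(Z), add(mul(Z, SSZ), SZ))
  →1  S(add(SSSZ, add(mul(Z, SSZ), SZ)))
  →2  S(S(add(SSZ, add(mul(Z, SSZ), SZ))))
  →3  S(S(S(add(SZ, add(mul(Z, SSZ), SZ)))))
  →4  S(S(S(S(add(Z, add(mul(Z, SSZ), SZ))))))
  →5  S(S(S(S(add(mul(Z, SSZ), SZ)))))

Answer: after 5 steps: S(S(S(S(add(mul(Z, SSZ), SZ)))))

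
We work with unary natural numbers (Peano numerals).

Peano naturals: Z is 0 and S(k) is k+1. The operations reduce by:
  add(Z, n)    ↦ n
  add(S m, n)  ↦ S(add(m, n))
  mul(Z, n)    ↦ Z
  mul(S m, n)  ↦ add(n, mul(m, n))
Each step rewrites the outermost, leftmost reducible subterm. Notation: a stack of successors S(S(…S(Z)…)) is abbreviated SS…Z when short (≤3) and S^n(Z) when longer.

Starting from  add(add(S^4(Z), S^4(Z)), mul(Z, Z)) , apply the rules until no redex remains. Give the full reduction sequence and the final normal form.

Answer: normal form = S^8(Z)  (in 15 steps)

Derivation:
  start: add(add(S^4(Z), S^4(Z)), mul(Z, Z))
  step 1: add(S(add(SSSZ, S^4(Z))), mul(Z, Z))
  step 2: S(add(add(SSSZ, S^4(Z)), mul(Z, Z)))
  step 3: S(add(S(add(SSZ, S^4(Z))), mul(Z, Z)))
  step 4: S(S(add(add(SSZ, S^4(Z)), mul(Z, Z))))
  step 5: S(S(add(S(add(SZ, S^4(Z))), mul(Z, Z))))
  step 6: S(S(S(add(add(SZ, S^4(Z)), mul(Z, Z)))))
  step 7: S(S(S(add(S(add(Z, S^4(Z))), mul(Z, Z)))))
  step 8: S(S(S(S(add(add(Z, S^4(Z)), mul(Z, Z))))))
  step 9: S(S(S(S(add(S^4(Z), mul(Z, Z))))))
  step 10: S(S(S(S(S(add(SSSZ, mul(Z, Z)))))))
  step 11: S(S(S(S(S(S(add(SSZ, mul(Z, Z))))))))
  step 12: S(S(S(S(S(S(S(add(SZ, mul(Z, Z)))))))))
  step 13: S(S(S(S(S(S(S(S(add(Z, mul(Z, Z))))))))))
  step 14: S(S(S(S(S(S(S(S(mul(Z, Z)))))))))
  step 15: S^8(Z)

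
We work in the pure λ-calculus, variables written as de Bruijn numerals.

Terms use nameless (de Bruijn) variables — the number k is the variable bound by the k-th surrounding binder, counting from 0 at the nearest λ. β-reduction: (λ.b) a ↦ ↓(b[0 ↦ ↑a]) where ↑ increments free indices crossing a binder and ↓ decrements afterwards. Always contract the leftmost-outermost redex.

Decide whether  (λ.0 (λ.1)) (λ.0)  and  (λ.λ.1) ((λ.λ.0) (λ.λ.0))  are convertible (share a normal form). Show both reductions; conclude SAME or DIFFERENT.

Term A:
  start: (λ.0 (λ.1)) (λ.0)
  step 1: (λ.0) (λ.λ.0)
  step 2: λ.λ.0

Term B:
  start: (λ.λ.1) ((λ.λ.0) (λ.λ.0))
  step 1: λ.(λ.λ.0) (λ.λ.0)
  step 2: λ.λ.0

Answer: SAME — A ⇓ λ.λ.0, B ⇓ λ.λ.0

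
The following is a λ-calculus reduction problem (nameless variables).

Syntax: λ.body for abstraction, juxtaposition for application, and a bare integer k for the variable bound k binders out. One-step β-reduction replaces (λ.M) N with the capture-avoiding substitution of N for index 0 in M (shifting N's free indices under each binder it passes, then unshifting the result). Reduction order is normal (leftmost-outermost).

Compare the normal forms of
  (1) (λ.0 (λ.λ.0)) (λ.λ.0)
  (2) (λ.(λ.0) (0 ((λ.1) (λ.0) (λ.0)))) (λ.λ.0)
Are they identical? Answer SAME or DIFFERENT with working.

Answer: SAME — A ⇓ λ.0, B ⇓ λ.0

Derivation:
Term A:
  start: (λ.0 (λ.λ.0)) (λ.λ.0)
  step 1: (λ.λ.0) (λ.λ.0)
  step 2: λ.0

Term B:
  start: (λ.(λ.0) (0 ((λ.1) (λ.0) (λ.0)))) (λ.λ.0)
  step 1: (λ.0) ((λ.λ.0) ((λ.λ.λ.0) (λ.0) (λ.0)))
  step 2: (λ.λ.0) ((λ.λ.λ.0) (λ.0) (λ.0))
  step 3: λ.0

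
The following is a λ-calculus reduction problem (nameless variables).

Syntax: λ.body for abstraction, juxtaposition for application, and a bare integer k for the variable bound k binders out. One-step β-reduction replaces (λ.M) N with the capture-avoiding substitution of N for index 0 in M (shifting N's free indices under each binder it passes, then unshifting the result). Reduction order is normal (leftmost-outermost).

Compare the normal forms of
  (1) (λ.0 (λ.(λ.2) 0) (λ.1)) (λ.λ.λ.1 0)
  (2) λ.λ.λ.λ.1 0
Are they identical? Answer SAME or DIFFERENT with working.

Answer: SAME — A ⇓ λ.λ.λ.λ.1 0, B ⇓ λ.λ.λ.λ.1 0

Reduction:
Term A:
  start: (λ.0 (λ.(λ.2) 0) (λ.1)) (λ.λ.λ.1 0)
  step 1: (λ.λ.λ.1 0) (λ.(λ.λ.λ.λ.1 0) 0) (λ.λ.λ.λ.1 0)
  step 2: (λ.λ.1 0) (λ.λ.λ.λ.1 0)
  step 3: λ.(λ.λ.λ.λ.1 0) 0
  step 4: λ.λ.λ.λ.1 0

Term B:
  start: λ.λ.λ.λ.1 0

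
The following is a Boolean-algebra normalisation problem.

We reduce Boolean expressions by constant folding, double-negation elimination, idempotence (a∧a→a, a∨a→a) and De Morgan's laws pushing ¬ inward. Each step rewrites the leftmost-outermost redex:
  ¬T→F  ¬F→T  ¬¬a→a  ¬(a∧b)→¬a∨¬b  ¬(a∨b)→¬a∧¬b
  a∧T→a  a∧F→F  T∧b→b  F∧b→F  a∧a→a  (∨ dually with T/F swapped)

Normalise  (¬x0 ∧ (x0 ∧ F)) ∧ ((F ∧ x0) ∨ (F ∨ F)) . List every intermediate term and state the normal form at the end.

  start: (¬x0 ∧ (x0 ∧ F)) ∧ ((F ∧ x0) ∨ (F ∨ F))
  step 1: (¬x0 ∧ F) ∧ ((F ∧ x0) ∨ (F ∨ F))
  step 2: F ∧ ((F ∧ x0) ∨ (F ∨ F))
  step 3: F

Answer: normal form = F  (in 3 steps)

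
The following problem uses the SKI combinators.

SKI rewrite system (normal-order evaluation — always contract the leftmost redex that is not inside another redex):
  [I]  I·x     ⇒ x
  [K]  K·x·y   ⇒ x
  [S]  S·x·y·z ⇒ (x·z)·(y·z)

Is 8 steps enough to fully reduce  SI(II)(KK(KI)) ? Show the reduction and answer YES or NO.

Answer: YES — reaches normal form KK in 6 ≤ 8 steps

Reduction:
  start: SI(II)(KK(KI))
  [1] I(KK(KI))(II(KK(KI)))
  [2] KK(KI)(II(KK(KI)))
  [3] K(II(KK(KI)))
  [4] K(I(KK(KI)))
  [5] K(KK(KI))
  [6] KK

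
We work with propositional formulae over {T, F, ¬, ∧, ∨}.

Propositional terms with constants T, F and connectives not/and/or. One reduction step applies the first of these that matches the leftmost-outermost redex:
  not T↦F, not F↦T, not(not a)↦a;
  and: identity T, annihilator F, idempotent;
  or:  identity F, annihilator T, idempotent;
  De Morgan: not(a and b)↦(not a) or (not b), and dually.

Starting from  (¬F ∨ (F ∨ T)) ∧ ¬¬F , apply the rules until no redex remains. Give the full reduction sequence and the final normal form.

Answer: normal form = F  (in 4 steps)

Derivation:
  start: (¬F ∨ (F ∨ T)) ∧ ¬¬F
  step 1: (T ∨ (F ∨ T)) ∧ ¬¬F
  step 2: T ∧ ¬¬F
  step 3: ¬¬F
  step 4: F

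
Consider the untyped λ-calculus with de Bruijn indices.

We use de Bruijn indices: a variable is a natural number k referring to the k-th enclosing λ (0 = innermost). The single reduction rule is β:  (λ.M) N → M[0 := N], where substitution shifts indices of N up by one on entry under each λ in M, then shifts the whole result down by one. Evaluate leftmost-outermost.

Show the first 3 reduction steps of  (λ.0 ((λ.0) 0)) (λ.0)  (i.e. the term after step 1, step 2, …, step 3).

Answer: after 3 steps: λ.0

Reduction:
  start: (λ.0 ((λ.0) 0)) (λ.0)
  step 1: (λ.0) ((λ.0) (λ.0))
  step 2: (λ.0) (λ.0)
  step 3: λ.0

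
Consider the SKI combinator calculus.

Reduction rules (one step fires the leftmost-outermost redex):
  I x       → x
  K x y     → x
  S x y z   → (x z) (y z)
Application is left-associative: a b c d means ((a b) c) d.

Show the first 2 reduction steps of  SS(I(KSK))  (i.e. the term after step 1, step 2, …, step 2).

  start: SS(I(KSK))
  →1  SS(KSK)
  →2  SSS

Answer: after 2 steps: SSS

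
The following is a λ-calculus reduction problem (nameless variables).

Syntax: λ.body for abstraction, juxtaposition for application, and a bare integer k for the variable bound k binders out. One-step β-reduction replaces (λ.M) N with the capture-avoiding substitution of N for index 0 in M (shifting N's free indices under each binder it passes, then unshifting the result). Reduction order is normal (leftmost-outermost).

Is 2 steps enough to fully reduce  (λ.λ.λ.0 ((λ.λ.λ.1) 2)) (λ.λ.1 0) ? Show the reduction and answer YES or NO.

Answer: YES — reaches normal form λ.λ.0 (λ.λ.1) in 2 ≤ 2 steps

Derivation:
  start: (λ.λ.λ.0 ((λ.λ.λ.1) 2)) (λ.λ.1 0)
  [1] λ.λ.0 ((λ.λ.λ.1) (λ.λ.1 0))
  [2] λ.λ.0 (λ.λ.1)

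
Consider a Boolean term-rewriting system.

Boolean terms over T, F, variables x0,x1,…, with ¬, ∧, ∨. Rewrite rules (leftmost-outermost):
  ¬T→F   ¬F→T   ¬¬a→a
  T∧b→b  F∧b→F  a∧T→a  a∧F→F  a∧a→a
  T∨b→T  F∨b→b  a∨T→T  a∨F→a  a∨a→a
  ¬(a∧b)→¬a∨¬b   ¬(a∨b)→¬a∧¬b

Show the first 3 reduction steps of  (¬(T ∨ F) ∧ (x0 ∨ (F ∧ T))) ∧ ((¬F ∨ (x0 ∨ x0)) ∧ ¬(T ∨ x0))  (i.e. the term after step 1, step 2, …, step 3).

Answer: after 3 steps: (F ∧ (x0 ∨ (F ∧ T))) ∧ ((¬F ∨ (x0 ∨ x0)) ∧ ¬(T ∨ x0))

Working:
  start: (¬(T ∨ F) ∧ (x0 ∨ (F ∧ T))) ∧ ((¬F ∨ (x0 ∨ x0)) ∧ ¬(T ∨ x0))
  →1  ((¬T ∧ ¬F) ∧ (x0 ∨ (F ∧ T))) ∧ ((¬F ∨ (x0 ∨ x0)) ∧ ¬(T ∨ x0))
  →2  ((F ∧ ¬F) ∧ (x0 ∨ (F ∧ T))) ∧ ((¬F ∨ (x0 ∨ x0)) ∧ ¬(T ∨ x0))
  →3  (F ∧ (x0 ∨ (F ∧ T))) ∧ ((¬F ∨ (x0 ∨ x0)) ∧ ¬(T ∨ x0))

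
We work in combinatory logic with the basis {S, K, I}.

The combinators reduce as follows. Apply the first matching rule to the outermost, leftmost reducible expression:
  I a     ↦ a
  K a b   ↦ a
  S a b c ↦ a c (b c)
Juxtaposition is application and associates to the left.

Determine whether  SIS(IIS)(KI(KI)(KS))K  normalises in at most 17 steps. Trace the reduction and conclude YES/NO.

  start: SIS(IIS)(KI(KI)(KS))K
  →1  I(IIS)(S(IIS))(KI(KI)(KS))K
  →2  IIS(S(IIS))(KI(KI)(KS))K
  →3  IS(S(IIS))(KI(KI)(KS))K
  →4  S(S(IIS))(KI(KI)(KS))K
  →5  S(IIS)K(KI(KI)(KS)K)
  →6  IIS(KI(KI)(KS)K)(K(KI(KI)(KS)K))
  →7  IS(KI(KI)(KS)K)(K(KI(KI)(KS)K))
  →8  S(KI(KI)(KS)K)(K(KI(KI)(KS)K))
  →9  S(I(KS)K)(K(KI(KI)(KS)K))
  →10  S(KSK)(K(KI(KI)(KS)K))
  →11  SS(K(KI(KI)(KS)K))
  →12  SS(K(I(KS)K))
  →13  SS(K(KSK))
  →14  SS(KS)

Answer: YES — reaches normal form SS(KS) in 14 ≤ 17 steps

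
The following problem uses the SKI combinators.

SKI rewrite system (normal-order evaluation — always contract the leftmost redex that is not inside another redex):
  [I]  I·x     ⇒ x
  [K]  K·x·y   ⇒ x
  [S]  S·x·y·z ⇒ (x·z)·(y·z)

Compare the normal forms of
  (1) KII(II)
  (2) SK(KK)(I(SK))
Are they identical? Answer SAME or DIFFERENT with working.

Term A:
  start: KII(II)
  →1  I(II)
  →2  II
  →3  I

Term B:
  start: SK(KK)(I(SK))
  →1  K(I(SK))(KK(I(SK)))
  →2  I(SK)
  →3  SK

Answer: DIFFERENT — A ⇓ I, B ⇓ SK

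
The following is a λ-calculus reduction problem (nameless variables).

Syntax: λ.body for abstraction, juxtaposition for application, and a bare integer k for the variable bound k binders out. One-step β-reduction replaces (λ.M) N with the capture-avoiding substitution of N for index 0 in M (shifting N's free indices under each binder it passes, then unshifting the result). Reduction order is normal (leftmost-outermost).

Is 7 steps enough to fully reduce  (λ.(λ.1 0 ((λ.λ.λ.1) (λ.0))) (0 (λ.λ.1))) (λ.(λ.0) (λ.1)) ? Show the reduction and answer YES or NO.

Answer: YES — reaches normal form λ.λ.λ.1 in 7 ≤ 7 steps

Derivation:
  start: (λ.(λ.1 0 ((λ.λ.λ.1) (λ.0))) (0 (λ.λ.1))) (λ.(λ.0) (λ.1))
  [1] (λ.(λ.(λ.0) (λ.1)) 0 ((λ.λ.λ.1) (λ.0))) ((λ.(λ.0) (λ.1)) (λ.λ.1))
  [2] (λ.(λ.0) (λ.1)) ((λ.(λ.0) (λ.1)) (λ.λ.1)) ((λ.λ.λ.1) (λ.0))
  [3] (λ.0) (λ.(λ.(λ.0) (λ.1)) (λ.λ.1)) ((λ.λ.λ.1) (λ.0))
  [4] (λ.(λ.(λ.0) (λ.1)) (λ.λ.1)) ((λ.λ.λ.1) (λ.0))
  [5] (λ.(λ.0) (λ.1)) (λ.λ.1)
  [6] (λ.0) (λ.λ.λ.1)
  [7] λ.λ.λ.1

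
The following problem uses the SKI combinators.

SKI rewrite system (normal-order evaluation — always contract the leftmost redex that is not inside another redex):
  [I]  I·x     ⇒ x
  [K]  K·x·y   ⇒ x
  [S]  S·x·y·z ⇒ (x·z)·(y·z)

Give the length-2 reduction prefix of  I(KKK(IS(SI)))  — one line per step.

Answer: after 2 steps: K(IS(SI))

Derivation:
  start: I(KKK(IS(SI)))
  step 1: KKK(IS(SI))
  step 2: K(IS(SI))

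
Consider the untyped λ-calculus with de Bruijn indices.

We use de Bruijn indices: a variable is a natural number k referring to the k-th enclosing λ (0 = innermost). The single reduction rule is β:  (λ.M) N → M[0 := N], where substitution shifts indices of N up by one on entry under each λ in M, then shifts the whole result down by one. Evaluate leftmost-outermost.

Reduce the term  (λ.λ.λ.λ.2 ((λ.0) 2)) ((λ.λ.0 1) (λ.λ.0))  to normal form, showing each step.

Answer: normal form = λ.λ.λ.2 2  (in 2 steps)

Working:
  start: (λ.λ.λ.λ.2 ((λ.0) 2)) ((λ.λ.0 1) (λ.λ.0))
  step 1: λ.λ.λ.2 ((λ.0) 2)
  step 2: λ.λ.λ.2 2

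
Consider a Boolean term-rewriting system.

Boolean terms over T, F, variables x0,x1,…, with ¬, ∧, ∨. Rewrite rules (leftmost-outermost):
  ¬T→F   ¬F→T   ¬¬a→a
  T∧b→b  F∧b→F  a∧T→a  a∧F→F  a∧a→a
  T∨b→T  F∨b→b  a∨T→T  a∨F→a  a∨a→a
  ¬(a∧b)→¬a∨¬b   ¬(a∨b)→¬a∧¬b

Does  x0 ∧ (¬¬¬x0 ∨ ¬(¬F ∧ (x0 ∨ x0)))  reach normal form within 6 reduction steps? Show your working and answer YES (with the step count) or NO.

Answer: NO — after 6 steps the term is x0 ∧ (¬x0 ∨ ¬x0), not yet normal

Reduction:
  start: x0 ∧ (¬¬¬x0 ∨ ¬(¬F ∧ (x0 ∨ x0)))
  [1] x0 ∧ (¬x0 ∨ ¬(¬F ∧ (x0 ∨ x0)))
  [2] x0 ∧ (¬x0 ∨ (¬¬F ∨ ¬(x0 ∨ x0)))
  [3] x0 ∧ (¬x0 ∨ (F ∨ ¬(x0 ∨ x0)))
  [4] x0 ∧ (¬x0 ∨ ¬(x0 ∨ x0))
  [5] x0 ∧ (¬x0 ∨ (¬x0 ∧ ¬x0))
  [6] x0 ∧ (¬x0 ∨ ¬x0)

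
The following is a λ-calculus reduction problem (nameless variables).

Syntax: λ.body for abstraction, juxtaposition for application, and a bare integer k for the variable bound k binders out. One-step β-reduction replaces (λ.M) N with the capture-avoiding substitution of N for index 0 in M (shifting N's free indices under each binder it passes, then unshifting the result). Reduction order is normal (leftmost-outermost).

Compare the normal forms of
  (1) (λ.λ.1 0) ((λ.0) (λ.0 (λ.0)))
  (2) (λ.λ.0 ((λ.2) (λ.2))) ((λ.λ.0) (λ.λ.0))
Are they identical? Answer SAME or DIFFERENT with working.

Term A:
  start: (λ.λ.1 0) ((λ.0) (λ.0 (λ.0)))
  [1] λ.(λ.0) (λ.0 (λ.0)) 0
  [2] λ.(λ.0 (λ.0)) 0
  [3] λ.0 (λ.0)

Term B:
  start: (λ.λ.0 ((λ.2) (λ.2))) ((λ.λ.0) (λ.λ.0))
  [1] λ.0 ((λ.(λ.λ.0) (λ.λ.0)) (λ.(λ.λ.0) (λ.λ.0)))
  [2] λ.0 ((λ.λ.0) (λ.λ.0))
  [3] λ.0 (λ.0)

Answer: SAME — A ⇓ λ.0 (λ.0), B ⇓ λ.0 (λ.0)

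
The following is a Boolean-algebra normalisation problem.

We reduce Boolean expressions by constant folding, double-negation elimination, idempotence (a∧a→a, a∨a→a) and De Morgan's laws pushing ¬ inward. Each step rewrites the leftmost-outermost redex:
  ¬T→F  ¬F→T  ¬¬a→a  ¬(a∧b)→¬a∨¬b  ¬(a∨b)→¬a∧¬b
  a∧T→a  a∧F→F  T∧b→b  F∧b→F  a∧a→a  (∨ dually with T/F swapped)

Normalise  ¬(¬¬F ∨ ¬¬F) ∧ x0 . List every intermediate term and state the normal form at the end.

Answer: normal form = x0  (in 5 steps)

Working:
  start: ¬(¬¬F ∨ ¬¬F) ∧ x0
  [1] (¬¬¬F ∧ ¬¬¬F) ∧ x0
  [2] ¬¬¬F ∧ x0
  [3] ¬F ∧ x0
  [4] T ∧ x0
  [5] x0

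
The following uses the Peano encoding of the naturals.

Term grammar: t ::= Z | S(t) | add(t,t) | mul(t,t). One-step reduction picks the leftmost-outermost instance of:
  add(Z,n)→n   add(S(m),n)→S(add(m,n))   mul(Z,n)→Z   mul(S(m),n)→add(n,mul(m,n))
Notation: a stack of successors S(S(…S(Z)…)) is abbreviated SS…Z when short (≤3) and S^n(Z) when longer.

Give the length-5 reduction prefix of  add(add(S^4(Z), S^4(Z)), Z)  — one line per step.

  start: add(add(S^4(Z), S^4(Z)), Z)
  [1] add(S(add(SSSZ, S^4(Z))), Z)
  [2] S(add(add(SSSZ, S^4(Z)), Z))
  [3] S(add(S(add(SSZ, S^4(Z))), Z))
  [4] S(S(add(add(SSZ, S^4(Z)), Z)))
  [5] S(S(add(S(add(SZ, S^4(Z))), Z)))

Answer: after 5 steps: S(S(add(S(add(SZ, S^4(Z))), Z)))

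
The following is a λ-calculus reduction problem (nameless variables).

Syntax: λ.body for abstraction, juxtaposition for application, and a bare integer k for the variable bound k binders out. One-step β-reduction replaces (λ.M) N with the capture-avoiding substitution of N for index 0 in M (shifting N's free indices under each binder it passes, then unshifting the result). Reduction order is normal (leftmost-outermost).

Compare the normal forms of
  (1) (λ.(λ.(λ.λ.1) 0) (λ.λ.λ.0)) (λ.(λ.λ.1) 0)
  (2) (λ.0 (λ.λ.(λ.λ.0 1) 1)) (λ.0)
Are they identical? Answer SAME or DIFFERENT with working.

Term A:
  start: (λ.(λ.(λ.λ.1) 0) (λ.λ.λ.0)) (λ.(λ.λ.1) 0)
  →1  (λ.(λ.λ.1) 0) (λ.λ.λ.0)
  →2  (λ.λ.1) (λ.λ.λ.0)
  →3  λ.λ.λ.λ.0

Term B:
  start: (λ.0 (λ.λ.(λ.λ.0 1) 1)) (λ.0)
  →1  (λ.0) (λ.λ.(λ.λ.0 1) 1)
  →2  λ.λ.(λ.λ.0 1) 1
  →3  λ.λ.λ.0 2

Answer: DIFFERENT — A ⇓ λ.λ.λ.λ.0, B ⇓ λ.λ.λ.0 2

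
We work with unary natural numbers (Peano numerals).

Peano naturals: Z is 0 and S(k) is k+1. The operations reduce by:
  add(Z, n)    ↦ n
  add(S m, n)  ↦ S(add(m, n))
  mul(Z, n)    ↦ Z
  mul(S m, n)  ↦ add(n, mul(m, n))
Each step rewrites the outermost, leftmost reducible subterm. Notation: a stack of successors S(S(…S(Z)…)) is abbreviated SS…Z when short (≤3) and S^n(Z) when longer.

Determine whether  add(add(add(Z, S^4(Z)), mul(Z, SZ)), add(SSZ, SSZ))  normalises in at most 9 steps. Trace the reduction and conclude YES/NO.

Answer: NO — after 9 steps the term is S(S(S(S(add(add(Z, mul(Z, SZ)), add(SSZ, SSZ)))))), not yet normal

Working:
  start: add(add(add(Z, S^4(Z)), mul(Z, SZ)), add(SSZ, SSZ))
  →1  add(add(S^4(Z), mul(Z, SZ)), add(SSZ, SSZ))
  →2  add(S(add(SSSZ, mul(Z, SZ))), add(SSZ, SSZ))
  →3  S(add(add(SSSZ, mul(Z, SZ)), add(SSZ, SSZ)))
  →4  S(add(S(add(SSZ, mul(Z, SZ))), add(SSZ, SSZ)))
  →5  S(S(add(add(SSZ, mul(Z, SZ)), add(SSZ, SSZ))))
  →6  S(S(add(S(add(SZ, mul(Z, SZ))), add(SSZ, SSZ))))
  →7  S(S(S(add(add(SZ, mul(Z, SZ)), add(SSZ, SSZ)))))
  →8  S(S(S(add(S(add(Z, mul(Z, SZ))), add(SSZ, SSZ)))))
  →9  S(S(S(S(add(add(Z, mul(Z, SZ)), add(SSZ, SSZ))))))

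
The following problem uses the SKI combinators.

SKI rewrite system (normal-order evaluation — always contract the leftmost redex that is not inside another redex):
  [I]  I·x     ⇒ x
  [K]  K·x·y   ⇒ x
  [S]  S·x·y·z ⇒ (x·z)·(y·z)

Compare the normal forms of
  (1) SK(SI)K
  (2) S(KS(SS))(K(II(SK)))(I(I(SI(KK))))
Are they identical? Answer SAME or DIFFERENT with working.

Term A:
  start: SK(SI)K
  →1  KK(SIK)
  →2  K

Term B:
  start: S(KS(SS))(K(II(SK)))(I(I(SI(KK))))
  →1  KS(SS)(I(I(SI(KK))))(K(II(SK))(I(I(SI(KK)))))
  →2  S(I(I(SI(KK))))(K(II(SK))(I(I(SI(KK)))))
  →3  S(I(SI(KK)))(K(II(SK))(I(I(SI(KK)))))
  →4  S(SI(KK))(K(II(SK))(I(I(SI(KK)))))
  →5  S(SI(KK))(II(SK))
  →6  S(SI(KK))(I(SK))
  →7  S(SI(KK))(SK)

Answer: DIFFERENT — A ⇓ K, B ⇓ S(SI(KK))(SK)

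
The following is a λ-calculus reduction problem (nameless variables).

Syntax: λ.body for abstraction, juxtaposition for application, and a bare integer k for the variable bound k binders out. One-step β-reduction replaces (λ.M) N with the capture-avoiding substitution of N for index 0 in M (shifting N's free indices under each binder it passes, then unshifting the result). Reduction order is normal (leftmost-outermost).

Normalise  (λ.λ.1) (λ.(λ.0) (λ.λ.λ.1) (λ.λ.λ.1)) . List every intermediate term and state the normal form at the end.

  start: (λ.λ.1) (λ.(λ.0) (λ.λ.λ.1) (λ.λ.λ.1))
  →1  λ.λ.(λ.0) (λ.λ.λ.1) (λ.λ.λ.1)
  →2  λ.λ.(λ.λ.λ.1) (λ.λ.λ.1)
  →3  λ.λ.λ.λ.1

Answer: normal form = λ.λ.λ.λ.1  (in 3 steps)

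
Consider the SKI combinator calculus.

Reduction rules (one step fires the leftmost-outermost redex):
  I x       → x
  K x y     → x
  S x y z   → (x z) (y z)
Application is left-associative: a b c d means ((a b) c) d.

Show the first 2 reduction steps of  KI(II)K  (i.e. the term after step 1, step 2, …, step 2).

  start: KI(II)K
  [1] IK
  [2] K

Answer: after 2 steps: K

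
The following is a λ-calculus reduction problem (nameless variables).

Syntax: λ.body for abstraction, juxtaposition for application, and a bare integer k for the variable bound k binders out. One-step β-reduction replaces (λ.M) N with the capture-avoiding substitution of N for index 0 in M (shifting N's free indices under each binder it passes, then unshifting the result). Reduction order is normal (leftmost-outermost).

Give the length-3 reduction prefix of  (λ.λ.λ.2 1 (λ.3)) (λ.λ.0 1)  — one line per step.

Answer: after 3 steps: λ.λ.(λ.λ.λ.0 1) 1

Working:
  start: (λ.λ.λ.2 1 (λ.3)) (λ.λ.0 1)
  [1] λ.λ.(λ.λ.0 1) 1 (λ.λ.λ.0 1)
  [2] λ.λ.(λ.0 2) (λ.λ.λ.0 1)
  [3] λ.λ.(λ.λ.λ.0 1) 1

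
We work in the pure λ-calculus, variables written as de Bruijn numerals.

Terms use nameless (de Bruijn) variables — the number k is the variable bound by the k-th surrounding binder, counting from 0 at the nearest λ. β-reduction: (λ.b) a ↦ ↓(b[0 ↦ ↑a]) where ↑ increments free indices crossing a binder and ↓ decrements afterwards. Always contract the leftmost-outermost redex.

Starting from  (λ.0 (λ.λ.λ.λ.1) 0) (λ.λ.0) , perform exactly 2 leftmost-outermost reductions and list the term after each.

Answer: after 2 steps: (λ.0) (λ.λ.0)

Working:
  start: (λ.0 (λ.λ.λ.λ.1) 0) (λ.λ.0)
  [1] (λ.λ.0) (λ.λ.λ.λ.1) (λ.λ.0)
  [2] (λ.0) (λ.λ.0)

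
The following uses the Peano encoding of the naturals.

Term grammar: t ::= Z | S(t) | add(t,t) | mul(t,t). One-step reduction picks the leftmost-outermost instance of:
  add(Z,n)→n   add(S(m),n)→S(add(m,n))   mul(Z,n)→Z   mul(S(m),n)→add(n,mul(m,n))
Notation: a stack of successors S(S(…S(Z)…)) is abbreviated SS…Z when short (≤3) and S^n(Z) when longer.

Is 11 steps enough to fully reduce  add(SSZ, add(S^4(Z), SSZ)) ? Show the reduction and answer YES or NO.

  start: add(SSZ, add(S^4(Z), SSZ))
  [1] S(add(SZ, add(S^4(Z), SSZ)))
  [2] S(S(add(Z, add(S^4(Z), SSZ))))
  [3] S(S(add(S^4(Z), SSZ)))
  [4] S(S(S(add(SSSZ, SSZ))))
  [5] S(S(S(S(add(SSZ, SSZ)))))
  [6] S(S(S(S(S(add(SZ, SSZ))))))
  [7] S(S(S(S(S(S(add(Z, SSZ)))))))
  [8] S^8(Z)

Answer: YES — reaches normal form S^8(Z) in 8 ≤ 11 steps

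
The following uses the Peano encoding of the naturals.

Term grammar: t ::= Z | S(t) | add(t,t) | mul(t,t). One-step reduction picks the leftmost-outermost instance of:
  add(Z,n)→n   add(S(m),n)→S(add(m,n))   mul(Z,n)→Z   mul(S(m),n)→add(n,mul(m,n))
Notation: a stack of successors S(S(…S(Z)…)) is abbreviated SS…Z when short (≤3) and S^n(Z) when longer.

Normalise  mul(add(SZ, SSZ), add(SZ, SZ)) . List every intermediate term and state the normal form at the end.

Answer: normal form = S^6(Z)  (in 21 steps)

Derivation:
  start: mul(add(SZ, SSZ), add(SZ, SZ))
  →1  mul(S(add(Z, SSZ)), add(SZ, SZ))
  →2  add(add(SZ, SZ), mul(add(Z, SSZ), add(SZ, SZ)))
  →3  add(S(add(Z, SZ)), mul(add(Z, SSZ), add(SZ, SZ)))
  →4  S(add(add(Z, SZ), mul(add(Z, SSZ), add(SZ, SZ))))
  →5  S(add(SZ, mul(add(Z, SSZ), add(SZ, SZ))))
  →6  S(S(add(Z, mul(add(Z, SSZ), add(SZ, SZ)))))
  →7  S(S(mul(add(Z, SSZ), add(SZ, SZ))))
  →8  S(S(mul(SSZ, add(SZ, SZ))))
  →9  S(S(add(add(SZ, SZ), mul(SZ, add(SZ, SZ)))))
  →10  S(S(add(S(add(Z, SZ)), mul(SZ, add(SZ, SZ)))))
  →11  S(S(S(add(add(Z, SZ), mul(SZ, add(SZ, SZ))))))
  →12  S(S(S(add(SZ, mul(SZ, add(SZ, SZ))))))
  →13  S(S(S(S(add(Z, mul(SZ, add(SZ, SZ)))))))
  →14  S(S(S(S(mul(SZ, add(SZ, SZ))))))
  →15  S(S(S(S(add(add(SZ, SZ), mul(Z, add(SZ, SZ)))))))
  →16  S(S(S(S(add(S(add(Z, SZ)), mul(Z, add(SZ, SZ)))))))
  →17  S(S(S(S(S(add(add(Z, SZ), mul(Z, add(SZ, SZ))))))))
  →18  S(S(S(S(S(add(SZ, mul(Z, add(SZ, SZ))))))))
  →19  S(S(S(S(S(S(add(Z, mul(Z, add(SZ, SZ)))))))))
  →20  S(S(S(S(S(S(mul(Z, add(SZ, SZ))))))))
  →21  S^6(Z)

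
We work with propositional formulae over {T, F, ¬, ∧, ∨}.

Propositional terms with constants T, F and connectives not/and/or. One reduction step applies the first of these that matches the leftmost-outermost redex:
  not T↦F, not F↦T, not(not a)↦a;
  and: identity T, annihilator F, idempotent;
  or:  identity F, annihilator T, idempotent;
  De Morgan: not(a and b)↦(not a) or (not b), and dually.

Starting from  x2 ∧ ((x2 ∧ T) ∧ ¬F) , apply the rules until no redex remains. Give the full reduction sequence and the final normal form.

  start: x2 ∧ ((x2 ∧ T) ∧ ¬F)
  [1] x2 ∧ (x2 ∧ ¬F)
  [2] x2 ∧ (x2 ∧ T)
  [3] x2 ∧ x2
  [4] x2

Answer: normal form = x2  (in 4 steps)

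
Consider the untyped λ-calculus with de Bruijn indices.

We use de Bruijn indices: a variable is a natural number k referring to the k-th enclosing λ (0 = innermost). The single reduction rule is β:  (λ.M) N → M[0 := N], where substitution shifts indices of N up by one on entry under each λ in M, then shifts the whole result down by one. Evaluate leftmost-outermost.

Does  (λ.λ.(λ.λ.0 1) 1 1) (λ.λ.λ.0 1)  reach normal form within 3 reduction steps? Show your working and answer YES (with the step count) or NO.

  start: (λ.λ.(λ.λ.0 1) 1 1) (λ.λ.λ.0 1)
  →1  λ.(λ.λ.0 1) (λ.λ.λ.0 1) (λ.λ.λ.0 1)
  →2  λ.(λ.0 (λ.λ.λ.0 1)) (λ.λ.λ.0 1)
  →3  λ.(λ.λ.λ.0 1) (λ.λ.λ.0 1)

Answer: NO — after 3 steps the term is λ.(λ.λ.λ.0 1) (λ.λ.λ.0 1), not yet normal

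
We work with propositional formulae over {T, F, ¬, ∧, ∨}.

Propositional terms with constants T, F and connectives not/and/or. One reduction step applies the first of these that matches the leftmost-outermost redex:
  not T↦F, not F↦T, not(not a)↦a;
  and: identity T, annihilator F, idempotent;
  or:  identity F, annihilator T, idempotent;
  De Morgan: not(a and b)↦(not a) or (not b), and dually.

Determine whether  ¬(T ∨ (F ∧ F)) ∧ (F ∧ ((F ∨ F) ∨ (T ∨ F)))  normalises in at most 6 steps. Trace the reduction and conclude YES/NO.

Answer: YES — reaches normal form F in 4 ≤ 6 steps

Working:
  start: ¬(T ∨ (F ∧ F)) ∧ (F ∧ ((F ∨ F) ∨ (T ∨ F)))
  step 1: (¬T ∧ ¬(F ∧ F)) ∧ (F ∧ ((F ∨ F) ∨ (T ∨ F)))
  step 2: (F ∧ ¬(F ∧ F)) ∧ (F ∧ ((F ∨ F) ∨ (T ∨ F)))
  step 3: F ∧ (F ∧ ((F ∨ F) ∨ (T ∨ F)))
  step 4: F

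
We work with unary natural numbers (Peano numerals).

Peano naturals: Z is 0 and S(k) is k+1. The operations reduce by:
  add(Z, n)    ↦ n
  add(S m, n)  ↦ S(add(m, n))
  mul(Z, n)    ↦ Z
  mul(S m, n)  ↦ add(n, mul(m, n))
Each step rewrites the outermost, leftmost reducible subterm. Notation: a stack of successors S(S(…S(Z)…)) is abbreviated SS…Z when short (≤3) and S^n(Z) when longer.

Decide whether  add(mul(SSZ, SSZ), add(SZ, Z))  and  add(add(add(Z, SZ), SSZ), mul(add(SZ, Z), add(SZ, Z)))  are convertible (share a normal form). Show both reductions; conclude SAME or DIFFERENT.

Term A:
  start: add(mul(SSZ, SSZ), add(SZ, Z))
  step 1: add(add(SSZ, mul(SZ, SSZ)), add(SZ, Z))
  step 2: add(S(add(SZ, mul(SZ, SSZ))), add(SZ, Z))
  step 3: S(add(add(SZ, mul(SZ, SSZ)), add(SZ, Z)))
  step 4: S(add(S(add(Z, mul(SZ, SSZ))), add(SZ, Z)))
  step 5: S(S(add(add(Z, mul(SZ, SSZ)), add(SZ, Z))))
  step 6: S(S(add(mul(SZ, SSZ), add(SZ, Z))))
  step 7: S(S(add(add(SSZ, mul(Z, SSZ)), add(SZ, Z))))
  step 8: S(S(add(S(add(SZ, mul(Z, SSZ))), add(SZ, Z))))
  step 9: S(S(S(add(add(SZ, mul(Z, SSZ)), add(SZ, Z)))))
  step 10: S(S(S(add(S(add(Z, mul(Z, SSZ))), add(SZ, Z)))))
  step 11: S(S(S(S(add(add(Z, mul(Z, SSZ)), add(SZ, Z))))))
  step 12: S(S(S(S(add(mul(Z, SSZ), add(SZ, Z))))))
  step 13: S(S(S(S(add(Z, add(SZ, Z))))))
  step 14: S(S(S(S(add(SZ, Z)))))
  step 15: S(S(S(S(S(add(Z, Z))))))
  step 16: S^5(Z)

Term B:
  start: add(add(add(Z, SZ), SSZ), mul(add(SZ, Z), add(SZ, Z)))
  step 1: add(add(SZ, SSZ), mul(add(SZ, Z), add(SZ, Z)))
  step 2: add(S(add(Z, SSZ)), mul(add(SZ, Z), add(SZ, Z)))
  step 3: S(add(add(Z, SSZ), mul(add(SZ, Z), add(SZ, Z))))
  step 4: S(add(SSZ, mul(add(SZ, Z), add(SZ, Z))))
  step 5: S(S(add(SZ, mul(add(SZ, Z), add(SZ, Z)))))
  step 6: S(S(S(add(Z, mul(add(SZ, Z), add(SZ, Z))))))
  step 7: S(S(S(mul(add(SZ, Z), add(SZ, Z)))))
  step 8: S(S(S(mul(S(add(Z, Z)), add(SZ, Z)))))
  step 9: S(S(S(add(add(SZ, Z), mul(add(Z, Z), add(SZ, Z))))))
  step 10: S(S(S(add(S(add(Z, Z)), mul(add(Z, Z), add(SZ, Z))))))
  step 11: S(S(S(S(add(add(Z, Z), mul(add(Z, Z), add(SZ, Z)))))))
  step 12: S(S(S(S(add(Z, mul(add(Z, Z), add(SZ, Z)))))))
  step 13: S(S(S(S(mul(add(Z, Z), add(SZ, Z))))))
  step 14: S(S(S(S(mul(Z, add(SZ, Z))))))
  step 15: S^4(Z)

Answer: DIFFERENT — A ⇓ S^5(Z), B ⇓ S^4(Z)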